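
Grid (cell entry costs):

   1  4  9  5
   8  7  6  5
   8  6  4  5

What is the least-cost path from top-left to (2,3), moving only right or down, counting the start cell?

27

Cheapest: r0c0 -> r0c1 -> r1c1 -> r1c2 -> r2c2 -> r2c3
  1 + 4 + 7 + 6 + 4 + 5 = 27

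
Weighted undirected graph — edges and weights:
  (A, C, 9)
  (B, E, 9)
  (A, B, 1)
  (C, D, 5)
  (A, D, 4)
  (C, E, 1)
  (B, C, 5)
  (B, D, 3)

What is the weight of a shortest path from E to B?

6

Paths from E to B:
E - C - A - D - B: 1 + 9 + 4 + 3 = 17
E - C - D - A - B: 1 + 5 + 4 + 1 = 11
E - B: 9
E - C - A - B: 1 + 9 + 1 = 11
E - C - B: 1 + 5 = 6
E - C - D - B: 1 + 5 + 3 = 9
The minimum is 6.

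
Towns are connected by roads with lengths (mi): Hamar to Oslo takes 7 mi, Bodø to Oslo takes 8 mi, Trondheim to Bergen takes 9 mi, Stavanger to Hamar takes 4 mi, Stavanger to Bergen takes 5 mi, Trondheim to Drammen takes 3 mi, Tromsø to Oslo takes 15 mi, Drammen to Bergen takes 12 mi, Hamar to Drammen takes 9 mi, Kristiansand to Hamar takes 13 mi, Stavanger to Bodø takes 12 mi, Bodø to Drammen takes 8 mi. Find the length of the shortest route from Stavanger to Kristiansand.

A few of the Stavanger→Kristiansand routes:
Stavanger -> Bergen -> Drammen -> Hamar -> Kristiansand: 5 + 12 + 9 + 13 = 39
Stavanger -> Bergen -> Trondheim -> Drammen -> Hamar -> Kristiansand: 5 + 9 + 3 + 9 + 13 = 39
Stavanger -> Hamar -> Kristiansand: 4 + 13 = 17
Shortest: 17 mi.

17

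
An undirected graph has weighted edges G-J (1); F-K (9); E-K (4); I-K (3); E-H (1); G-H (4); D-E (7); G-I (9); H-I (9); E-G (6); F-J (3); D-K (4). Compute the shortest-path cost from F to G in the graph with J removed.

Some routes from F to G avoiding J:
F -> K -> I -> G: 9 + 3 + 9 = 21
F -> K -> E -> H -> G: 9 + 4 + 1 + 4 = 18
F -> K -> E -> G: 9 + 4 + 6 = 19
The minimum is 18.

18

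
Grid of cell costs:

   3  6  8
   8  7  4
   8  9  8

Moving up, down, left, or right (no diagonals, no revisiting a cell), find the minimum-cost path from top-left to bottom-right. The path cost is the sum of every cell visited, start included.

Take r0c0 r0c1 r1c1 r1c2 r2c2 for a total of 3 + 6 + 7 + 4 + 8 = 28.

28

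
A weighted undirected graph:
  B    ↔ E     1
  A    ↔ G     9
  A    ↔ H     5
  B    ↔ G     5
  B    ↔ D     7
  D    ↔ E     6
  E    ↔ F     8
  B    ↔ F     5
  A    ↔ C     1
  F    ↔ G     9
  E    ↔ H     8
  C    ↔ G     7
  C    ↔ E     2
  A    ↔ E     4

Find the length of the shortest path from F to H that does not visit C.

14

Checking several routes:
F -> B -> E -> H: 5 + 1 + 8 = 14
F -> E -> H: 8 + 8 = 16
F -> B -> E -> A -> H: 5 + 1 + 4 + 5 = 15
F -> E -> A -> H: 8 + 4 + 5 = 17
Shortest: 14.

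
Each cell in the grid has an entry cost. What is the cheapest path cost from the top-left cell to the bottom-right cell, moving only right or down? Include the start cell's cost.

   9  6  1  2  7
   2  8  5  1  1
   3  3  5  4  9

29

Take (0,0) -> (0,1) -> (0,2) -> (0,3) -> (1,3) -> (1,4) -> (2,4) for a total of 9 + 6 + 1 + 2 + 1 + 1 + 9 = 29.
(Top row then right column would cost 35.)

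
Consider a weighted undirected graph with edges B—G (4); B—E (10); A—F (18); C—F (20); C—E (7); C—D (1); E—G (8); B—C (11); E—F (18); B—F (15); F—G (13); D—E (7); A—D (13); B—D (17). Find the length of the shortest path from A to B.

25

Checking several routes:
A → D → C → B: 13 + 1 + 11 = 25
A → D → E → B: 13 + 7 + 10 = 30
A → D → C → E → B: 13 + 1 + 7 + 10 = 31
A → D → B: 13 + 17 = 30
A → D → E → G → B: 13 + 7 + 8 + 4 = 32
Best route has total 25.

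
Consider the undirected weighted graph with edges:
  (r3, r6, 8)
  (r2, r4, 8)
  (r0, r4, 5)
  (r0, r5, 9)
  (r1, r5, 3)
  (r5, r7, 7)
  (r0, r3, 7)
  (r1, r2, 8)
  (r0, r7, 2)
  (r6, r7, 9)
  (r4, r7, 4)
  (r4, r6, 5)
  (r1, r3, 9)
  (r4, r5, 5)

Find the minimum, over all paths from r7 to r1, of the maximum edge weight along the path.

Some routes from r7 to r1:
r7 → r0 → r4 → r2 → r1: max(2, 5, 8, 8) = 8
r7 → r0 → r4 → r5 → r1: max(2, 5, 5, 3) = 5
r7 → r5 → r4 → r2 → r1: max(7, 5, 8, 8) = 8
r7 → r5 → r1: max(7, 3) = 7
r7 → r4 → r2 → r1: max(4, 8, 8) = 8
r7 → r4 → r5 → r1: max(4, 5, 3) = 5
Best route has worst link 5.

5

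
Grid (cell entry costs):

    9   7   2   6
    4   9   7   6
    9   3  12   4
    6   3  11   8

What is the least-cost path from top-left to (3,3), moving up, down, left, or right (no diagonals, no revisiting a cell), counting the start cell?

Take r0c0→r0c1→r0c2→r0c3→r1c3→r2c3→r3c3 for a total of 9 + 7 + 2 + 6 + 6 + 4 + 8 = 42.

42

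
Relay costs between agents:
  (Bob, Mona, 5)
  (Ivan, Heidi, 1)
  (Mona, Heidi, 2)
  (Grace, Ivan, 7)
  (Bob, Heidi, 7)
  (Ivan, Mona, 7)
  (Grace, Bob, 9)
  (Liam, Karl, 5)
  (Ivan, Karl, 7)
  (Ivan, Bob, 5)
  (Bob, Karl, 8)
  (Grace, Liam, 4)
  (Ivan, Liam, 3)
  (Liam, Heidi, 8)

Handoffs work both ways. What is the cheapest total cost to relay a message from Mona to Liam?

Comparing a few candidate routes:
Mona - Ivan - Liam: 7 + 3 = 10
Mona - Heidi - Ivan - Liam: 2 + 1 + 3 = 6
Mona - Heidi - Liam: 2 + 8 = 10
Shortest: 6.

6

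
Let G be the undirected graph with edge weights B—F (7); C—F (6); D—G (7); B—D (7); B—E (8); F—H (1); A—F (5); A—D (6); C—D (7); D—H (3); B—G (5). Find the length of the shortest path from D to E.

Routes from D to E:
D -> A -> F -> B -> E: 6 + 5 + 7 + 8 = 26
D -> B -> E: 7 + 8 = 15
D -> G -> B -> E: 7 + 5 + 8 = 20
D -> H -> F -> B -> E: 3 + 1 + 7 + 8 = 19
D -> C -> F -> B -> E: 7 + 6 + 7 + 8 = 28
Shortest: 15.

15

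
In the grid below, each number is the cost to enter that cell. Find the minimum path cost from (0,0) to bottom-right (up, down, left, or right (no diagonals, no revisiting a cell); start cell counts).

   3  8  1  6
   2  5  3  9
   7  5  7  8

Cheapest: r0c0 -> r1c0 -> r1c1 -> r1c2 -> r2c2 -> r2c3
  3 + 2 + 5 + 3 + 7 + 8 = 28

28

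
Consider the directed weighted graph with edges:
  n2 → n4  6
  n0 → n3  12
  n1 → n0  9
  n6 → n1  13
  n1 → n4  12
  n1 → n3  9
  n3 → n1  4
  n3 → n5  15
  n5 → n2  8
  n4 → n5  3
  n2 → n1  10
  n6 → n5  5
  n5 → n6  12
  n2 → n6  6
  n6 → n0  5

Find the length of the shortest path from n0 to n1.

16

Candidate routes:
n0 - n3 - n5 - n2 - n6 - n1: 12 + 15 + 8 + 6 + 13 = 54
n0 - n3 - n1: 12 + 4 = 16
n0 - n3 - n5 - n6 - n1: 12 + 15 + 12 + 13 = 52
n0 - n3 - n5 - n2 - n1: 12 + 15 + 8 + 10 = 45
The minimum is 16.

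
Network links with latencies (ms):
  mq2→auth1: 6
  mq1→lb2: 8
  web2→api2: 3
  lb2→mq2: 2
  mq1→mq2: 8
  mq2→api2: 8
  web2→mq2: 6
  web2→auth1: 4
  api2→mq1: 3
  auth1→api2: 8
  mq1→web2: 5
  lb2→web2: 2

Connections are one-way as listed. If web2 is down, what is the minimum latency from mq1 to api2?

16

Candidate routes:
mq1 -> lb2 -> mq2 -> auth1 -> api2: 8 + 2 + 6 + 8 = 24
mq1 -> mq2 -> api2: 8 + 8 = 16
mq1 -> mq2 -> auth1 -> api2: 8 + 6 + 8 = 22
mq1 -> lb2 -> mq2 -> api2: 8 + 2 + 8 = 18
Shortest: 16 ms.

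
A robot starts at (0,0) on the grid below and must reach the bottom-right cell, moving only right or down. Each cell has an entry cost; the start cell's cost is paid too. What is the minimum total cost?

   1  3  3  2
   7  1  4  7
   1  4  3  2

One optimal route is [0,0] -> [0,1] -> [1,1] -> [1,2] -> [2,2] -> [2,3].
Its cost is 1 + 3 + 1 + 4 + 3 + 2 = 14.
For comparison, the top-then-right route costs 18.

14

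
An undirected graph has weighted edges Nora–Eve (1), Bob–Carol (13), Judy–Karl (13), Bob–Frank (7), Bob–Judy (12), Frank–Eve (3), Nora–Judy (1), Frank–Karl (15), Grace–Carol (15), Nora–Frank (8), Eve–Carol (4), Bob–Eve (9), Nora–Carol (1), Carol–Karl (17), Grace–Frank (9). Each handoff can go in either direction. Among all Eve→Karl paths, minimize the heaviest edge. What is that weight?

13

Some routes from Eve to Karl:
Eve -> Frank -> Bob -> Judy -> Karl: max(3, 7, 12, 13) = 13
Eve -> Frank -> Nora -> Judy -> Karl: max(3, 8, 1, 13) = 13
Eve -> Frank -> Nora -> Carol -> Bob -> Judy -> Karl: max(3, 8, 1, 13, 12, 13) = 13
Eve -> Frank -> Bob -> Carol -> Nora -> Judy -> Karl: max(3, 7, 13, 1, 1, 13) = 13
The minimum achievable maximum is 13.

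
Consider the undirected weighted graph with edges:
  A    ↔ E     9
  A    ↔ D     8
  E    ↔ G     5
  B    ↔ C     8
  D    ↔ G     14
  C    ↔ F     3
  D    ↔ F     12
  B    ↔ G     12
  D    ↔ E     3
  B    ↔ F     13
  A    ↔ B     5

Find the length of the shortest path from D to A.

8

Comparing a few candidate routes:
D→E→A: 3 + 9 = 12
D→E→G→B→A: 3 + 5 + 12 + 5 = 25
D→A: 8
Best route has total 8.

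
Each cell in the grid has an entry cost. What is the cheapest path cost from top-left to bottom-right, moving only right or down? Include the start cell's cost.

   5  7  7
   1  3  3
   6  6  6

One optimal route is [0,0] → [1,0] → [1,1] → [1,2] → [2,2].
Its cost is 5 + 1 + 3 + 3 + 6 = 18.
For comparison, the top-then-right route costs 28.

18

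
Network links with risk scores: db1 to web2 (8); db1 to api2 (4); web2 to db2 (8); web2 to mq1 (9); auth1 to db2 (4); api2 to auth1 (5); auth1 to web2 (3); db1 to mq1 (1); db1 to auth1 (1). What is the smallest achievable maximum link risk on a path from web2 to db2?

4

A few of the web2→db2 routes:
web2 - db1 - api2 - auth1 - db2: max(8, 4, 5, 4) = 8
web2 - auth1 - db2: max(3, 4) = 4
web2 - db1 - auth1 - db2: max(8, 1, 4) = 8
web2 - db2: max(8) = 8
web2 - mq1 - db1 - auth1 - db2: max(9, 1, 1, 4) = 9
Smallest bottleneck: 4.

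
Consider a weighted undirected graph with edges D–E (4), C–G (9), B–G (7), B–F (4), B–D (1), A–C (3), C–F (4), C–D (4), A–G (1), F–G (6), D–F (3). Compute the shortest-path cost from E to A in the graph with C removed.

13

A few of the E→A routes:
E → D → B → G → A: 4 + 1 + 7 + 1 = 13
E → D → F → G → A: 4 + 3 + 6 + 1 = 14
E → D → B → F → G → A: 4 + 1 + 4 + 6 + 1 = 16
Best route has total 13.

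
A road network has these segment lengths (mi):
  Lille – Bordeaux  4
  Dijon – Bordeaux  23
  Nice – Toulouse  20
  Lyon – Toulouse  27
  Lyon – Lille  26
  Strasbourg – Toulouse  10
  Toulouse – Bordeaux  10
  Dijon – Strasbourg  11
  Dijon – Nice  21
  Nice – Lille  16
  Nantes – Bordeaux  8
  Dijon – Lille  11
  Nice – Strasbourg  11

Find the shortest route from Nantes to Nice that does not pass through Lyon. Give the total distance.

Comparing a few candidate routes:
Nantes → Bordeaux → Toulouse → Nice: 8 + 10 + 20 = 38
Nantes → Bordeaux → Lille → Dijon → Nice: 8 + 4 + 11 + 21 = 44
Nantes → Bordeaux → Lille → Dijon → Strasbourg → Nice: 8 + 4 + 11 + 11 + 11 = 45
Nantes → Bordeaux → Toulouse → Strasbourg → Nice: 8 + 10 + 10 + 11 = 39
Nantes → Bordeaux → Lille → Nice: 8 + 4 + 16 = 28
The minimum is 28 mi.

28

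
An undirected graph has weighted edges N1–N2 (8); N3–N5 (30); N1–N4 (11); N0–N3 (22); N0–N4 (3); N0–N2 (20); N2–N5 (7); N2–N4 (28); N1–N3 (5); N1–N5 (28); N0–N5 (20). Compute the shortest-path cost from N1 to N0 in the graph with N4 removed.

27

Checking several routes:
N1-N2-N0: 8 + 20 = 28
N1-N2-N5-N0: 8 + 7 + 20 = 35
N1-N3-N0: 5 + 22 = 27
The minimum is 27.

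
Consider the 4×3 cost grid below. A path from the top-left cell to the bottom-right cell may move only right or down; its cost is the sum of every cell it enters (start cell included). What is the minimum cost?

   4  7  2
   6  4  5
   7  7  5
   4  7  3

26

Path (0,0) -> (0,1) -> (0,2) -> (1,2) -> (2,2) -> (3,2): 4 + 7 + 2 + 5 + 5 + 3 = 26.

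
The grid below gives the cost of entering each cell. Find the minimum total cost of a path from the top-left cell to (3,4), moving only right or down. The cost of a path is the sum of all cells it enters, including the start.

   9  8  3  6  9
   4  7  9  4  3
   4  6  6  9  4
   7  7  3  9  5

42

Path [0,0] -> [0,1] -> [0,2] -> [0,3] -> [1,3] -> [1,4] -> [2,4] -> [3,4]: 9 + 8 + 3 + 6 + 4 + 3 + 4 + 5 = 42.
(Top row then right column would cost 47.)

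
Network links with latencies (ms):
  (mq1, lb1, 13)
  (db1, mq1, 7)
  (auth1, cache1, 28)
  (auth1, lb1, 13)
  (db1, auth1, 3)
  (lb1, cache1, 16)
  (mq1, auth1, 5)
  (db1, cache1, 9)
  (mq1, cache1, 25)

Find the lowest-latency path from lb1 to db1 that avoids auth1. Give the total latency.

20

Candidate routes:
lb1 - mq1 - cache1 - db1: 13 + 25 + 9 = 47
lb1 - cache1 - db1: 16 + 9 = 25
lb1 - cache1 - mq1 - db1: 16 + 25 + 7 = 48
lb1 - mq1 - db1: 13 + 7 = 20
Best route has total 20 ms.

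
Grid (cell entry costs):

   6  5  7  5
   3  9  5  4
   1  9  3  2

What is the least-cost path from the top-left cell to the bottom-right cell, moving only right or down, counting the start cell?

24

Path [0,0] -> [1,0] -> [2,0] -> [2,1] -> [2,2] -> [2,3]: 6 + 3 + 1 + 9 + 3 + 2 = 24.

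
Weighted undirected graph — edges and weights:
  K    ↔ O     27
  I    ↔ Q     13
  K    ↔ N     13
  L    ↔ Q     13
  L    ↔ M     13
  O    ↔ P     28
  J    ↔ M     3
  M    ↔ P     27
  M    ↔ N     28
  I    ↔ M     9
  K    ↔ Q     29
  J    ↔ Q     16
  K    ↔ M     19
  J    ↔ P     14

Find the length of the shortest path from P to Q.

Comparing a few candidate routes:
P→J→Q: 14 + 16 = 30
P→J→M→L→Q: 14 + 3 + 13 + 13 = 43
P→M→J→Q: 27 + 3 + 16 = 46
P→J→M→I→Q: 14 + 3 + 9 + 13 = 39
P→M→I→Q: 27 + 9 + 13 = 49
Shortest: 30.

30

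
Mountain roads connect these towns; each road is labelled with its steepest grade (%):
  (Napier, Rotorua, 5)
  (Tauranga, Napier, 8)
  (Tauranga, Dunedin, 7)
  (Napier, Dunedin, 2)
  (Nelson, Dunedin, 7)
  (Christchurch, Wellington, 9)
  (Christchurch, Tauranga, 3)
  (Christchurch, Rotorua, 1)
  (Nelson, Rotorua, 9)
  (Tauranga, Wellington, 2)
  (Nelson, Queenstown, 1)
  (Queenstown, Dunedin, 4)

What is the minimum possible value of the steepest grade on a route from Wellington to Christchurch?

3

Comparing a few candidate routes:
Wellington -> Tauranga -> Dunedin -> Napier -> Rotorua -> Christchurch: max(2, 7, 2, 5, 1) = 7
Wellington -> Christchurch: max(9) = 9
Wellington -> Tauranga -> Christchurch: max(2, 3) = 3
Wellington -> Tauranga -> Napier -> Rotorua -> Christchurch: max(2, 8, 5, 1) = 8
Smallest bottleneck: 3%.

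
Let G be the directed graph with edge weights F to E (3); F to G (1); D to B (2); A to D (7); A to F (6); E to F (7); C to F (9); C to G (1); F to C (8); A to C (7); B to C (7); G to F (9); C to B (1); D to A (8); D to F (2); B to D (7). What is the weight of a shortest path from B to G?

8

Some routes from B to G:
B-C-F-G: 7 + 9 + 1 = 17
B-D-F-C-G: 7 + 2 + 8 + 1 = 18
B-D-F-G: 7 + 2 + 1 = 10
B-C-G: 7 + 1 = 8
Shortest: 8.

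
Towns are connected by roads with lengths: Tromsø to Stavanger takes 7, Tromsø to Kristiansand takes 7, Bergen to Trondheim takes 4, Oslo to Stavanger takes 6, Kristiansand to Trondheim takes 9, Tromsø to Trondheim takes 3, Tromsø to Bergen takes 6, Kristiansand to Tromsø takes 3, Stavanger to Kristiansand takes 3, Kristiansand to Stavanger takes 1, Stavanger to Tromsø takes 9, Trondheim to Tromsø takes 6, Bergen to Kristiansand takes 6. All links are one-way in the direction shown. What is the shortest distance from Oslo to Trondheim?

Checking several routes:
Oslo→Stavanger→Kristiansand→Trondheim: 6 + 3 + 9 = 18
Oslo→Stavanger→Kristiansand→Tromsø→Bergen→Trondheim: 6 + 3 + 3 + 6 + 4 = 22
Oslo→Stavanger→Tromsø→Kristiansand→Trondheim: 6 + 9 + 7 + 9 = 31
Oslo→Stavanger→Kristiansand→Tromsø→Trondheim: 6 + 3 + 3 + 3 = 15
Oslo→Stavanger→Tromsø→Trondheim: 6 + 9 + 3 = 18
Oslo→Stavanger→Tromsø→Bergen→Trondheim: 6 + 9 + 6 + 4 = 25
Best route has total 15.

15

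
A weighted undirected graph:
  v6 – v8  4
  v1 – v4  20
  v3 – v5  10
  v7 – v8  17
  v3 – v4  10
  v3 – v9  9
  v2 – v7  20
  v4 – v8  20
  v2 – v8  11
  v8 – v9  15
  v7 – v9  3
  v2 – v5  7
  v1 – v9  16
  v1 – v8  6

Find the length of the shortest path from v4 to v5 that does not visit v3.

38

A few of the v4→v5 routes:
v4→v8→v7→v2→v5: 20 + 17 + 20 + 7 = 64
v4→v1→v9→v7→v2→v5: 20 + 16 + 3 + 20 + 7 = 66
v4→v1→v8→v2→v5: 20 + 6 + 11 + 7 = 44
v4→v8→v9→v7→v2→v5: 20 + 15 + 3 + 20 + 7 = 65
v4→v8→v2→v5: 20 + 11 + 7 = 38
Shortest: 38.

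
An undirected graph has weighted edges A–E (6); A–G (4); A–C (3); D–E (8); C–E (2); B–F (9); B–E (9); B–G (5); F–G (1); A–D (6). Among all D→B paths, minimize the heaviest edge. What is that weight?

6

A few of the D→B routes:
D -> A -> G -> F -> B: max(6, 4, 1, 9) = 9
D -> E -> A -> G -> B: max(8, 6, 4, 5) = 8
D -> E -> C -> A -> G -> B: max(8, 2, 3, 4, 5) = 8
D -> A -> E -> B: max(6, 6, 9) = 9
D -> A -> G -> B: max(6, 4, 5) = 6
Smallest bottleneck: 6.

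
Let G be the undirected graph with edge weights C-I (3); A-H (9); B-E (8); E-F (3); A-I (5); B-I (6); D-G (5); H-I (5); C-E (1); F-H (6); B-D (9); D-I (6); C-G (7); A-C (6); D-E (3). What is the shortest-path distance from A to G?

13

Checking several routes:
A - C - E - D - G: 6 + 1 + 3 + 5 = 15
A - C - G: 6 + 7 = 13
A - I - D - G: 5 + 6 + 5 = 16
A - I - C - G: 5 + 3 + 7 = 15
Best route has total 13.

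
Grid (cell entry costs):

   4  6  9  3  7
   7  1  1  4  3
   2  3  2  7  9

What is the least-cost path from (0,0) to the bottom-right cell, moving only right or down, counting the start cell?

28

Best path: (0,0)→(0,1)→(1,1)→(1,2)→(1,3)→(1,4)→(2,4)
Cost: 4 + 6 + 1 + 1 + 4 + 3 + 9 = 28
For comparison, the top-then-right route costs 41.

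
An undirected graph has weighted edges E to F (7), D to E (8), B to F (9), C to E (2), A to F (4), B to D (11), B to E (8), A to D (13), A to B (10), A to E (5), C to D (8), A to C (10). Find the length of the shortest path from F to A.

4

Comparing a few candidate routes:
F - A: 4
F - E - C - A: 7 + 2 + 10 = 19
F - E - A: 7 + 5 = 12
The minimum is 4.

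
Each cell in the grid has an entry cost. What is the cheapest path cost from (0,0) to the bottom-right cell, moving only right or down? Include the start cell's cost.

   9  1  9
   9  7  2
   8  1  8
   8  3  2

23

One optimal route is r0c0→r0c1→r1c1→r2c1→r3c1→r3c2.
Its cost is 9 + 1 + 7 + 1 + 3 + 2 = 23.
For comparison, the top-then-right route costs 31.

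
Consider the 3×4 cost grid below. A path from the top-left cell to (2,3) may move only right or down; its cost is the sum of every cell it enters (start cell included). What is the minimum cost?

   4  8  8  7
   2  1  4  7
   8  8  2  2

Path r0c0 -> r1c0 -> r1c1 -> r1c2 -> r2c2 -> r2c3: 4 + 2 + 1 + 4 + 2 + 2 = 15.

15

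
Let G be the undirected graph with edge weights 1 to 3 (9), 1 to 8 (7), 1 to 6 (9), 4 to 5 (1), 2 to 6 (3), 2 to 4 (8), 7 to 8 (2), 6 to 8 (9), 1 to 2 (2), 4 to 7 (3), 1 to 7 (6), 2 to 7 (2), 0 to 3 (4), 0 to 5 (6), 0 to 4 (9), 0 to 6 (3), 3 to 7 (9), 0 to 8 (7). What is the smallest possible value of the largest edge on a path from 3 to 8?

Some routes from 3 to 8:
3 - 0 - 5 - 4 - 7 - 1 - 8: max(4, 6, 1, 3, 6, 7) = 7
3 - 0 - 6 - 2 - 1 - 7 - 8: max(4, 3, 3, 2, 6, 2) = 6
3 - 0 - 6 - 2 - 7 - 8: max(4, 3, 3, 2, 2) = 4
3 - 0 - 8: max(4, 7) = 7
3 - 0 - 5 - 4 - 7 - 8: max(4, 6, 1, 3, 2) = 6
3 - 0 - 5 - 4 - 7 - 2 - 1 - 8: max(4, 6, 1, 3, 2, 2, 7) = 7
The minimum achievable maximum is 4.

4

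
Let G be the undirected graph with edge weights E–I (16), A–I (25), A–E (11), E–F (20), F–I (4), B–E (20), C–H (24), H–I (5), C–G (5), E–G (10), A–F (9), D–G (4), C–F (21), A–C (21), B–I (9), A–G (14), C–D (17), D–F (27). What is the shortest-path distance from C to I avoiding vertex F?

29

A few of the C→I routes:
C - H - I: 24 + 5 = 29
C - A - I: 21 + 25 = 46
C - G - E - I: 5 + 10 + 16 = 31
C - G - A - I: 5 + 14 + 25 = 44
C - G - A - E - I: 5 + 14 + 11 + 16 = 46
C - G - E - B - I: 5 + 10 + 20 + 9 = 44
Shortest: 29.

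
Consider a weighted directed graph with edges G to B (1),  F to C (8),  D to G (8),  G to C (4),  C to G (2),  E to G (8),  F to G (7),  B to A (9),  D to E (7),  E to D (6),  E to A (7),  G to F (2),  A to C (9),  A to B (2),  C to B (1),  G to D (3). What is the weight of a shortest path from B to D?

Paths from B to D:
B -> A -> C -> G -> D: 9 + 9 + 2 + 3 = 23
Best route has total 23.

23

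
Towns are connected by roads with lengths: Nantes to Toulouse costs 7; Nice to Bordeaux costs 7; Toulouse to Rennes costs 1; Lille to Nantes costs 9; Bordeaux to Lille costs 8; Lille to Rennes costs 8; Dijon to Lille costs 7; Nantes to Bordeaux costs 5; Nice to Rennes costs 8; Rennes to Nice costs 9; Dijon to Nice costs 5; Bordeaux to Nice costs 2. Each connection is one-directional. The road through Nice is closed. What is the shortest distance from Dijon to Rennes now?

15

Paths from Dijon to Rennes avoiding Nice:
Dijon → Lille → Nantes → Toulouse → Rennes: 7 + 9 + 7 + 1 = 24
Dijon → Lille → Rennes: 7 + 8 = 15
Best route has total 15.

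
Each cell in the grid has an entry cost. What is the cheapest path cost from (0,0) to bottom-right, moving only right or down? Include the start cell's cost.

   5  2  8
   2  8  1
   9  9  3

19

Best path: r0c0 → r0c1 → r0c2 → r1c2 → r2c2
Cost: 5 + 2 + 8 + 1 + 3 = 19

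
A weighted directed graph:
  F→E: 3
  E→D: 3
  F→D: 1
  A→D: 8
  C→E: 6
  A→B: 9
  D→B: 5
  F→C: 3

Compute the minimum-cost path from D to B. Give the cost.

Candidate routes:
D→B: 5
Shortest: 5.

5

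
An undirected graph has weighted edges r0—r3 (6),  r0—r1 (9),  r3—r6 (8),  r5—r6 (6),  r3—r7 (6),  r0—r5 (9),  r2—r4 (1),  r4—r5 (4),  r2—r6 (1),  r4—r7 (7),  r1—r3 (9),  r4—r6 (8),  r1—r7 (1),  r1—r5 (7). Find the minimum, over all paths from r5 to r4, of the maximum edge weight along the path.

Checking several routes:
r5 → r6 → r4: max(6, 8) = 8
r5 → r1 → r7 → r4: max(7, 1, 7) = 7
r5 → r6 → r3 → r7 → r4: max(6, 8, 6, 7) = 8
r5 → r4: max(4) = 4
r5 → r6 → r2 → r4: max(6, 1, 1) = 6
Smallest bottleneck: 4.

4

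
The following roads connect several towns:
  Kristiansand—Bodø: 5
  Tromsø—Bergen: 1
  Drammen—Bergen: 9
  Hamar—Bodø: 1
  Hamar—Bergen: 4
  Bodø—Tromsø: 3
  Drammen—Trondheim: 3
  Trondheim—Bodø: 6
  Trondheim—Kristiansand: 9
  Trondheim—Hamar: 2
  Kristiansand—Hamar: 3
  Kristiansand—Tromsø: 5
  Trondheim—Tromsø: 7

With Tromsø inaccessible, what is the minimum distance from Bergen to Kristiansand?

Comparing a few candidate routes:
Bergen → Hamar → Bodø → Kristiansand: 4 + 1 + 5 = 10
Bergen → Hamar → Trondheim → Kristiansand: 4 + 2 + 9 = 15
Bergen → Hamar → Kristiansand: 4 + 3 = 7
Best route has total 7.

7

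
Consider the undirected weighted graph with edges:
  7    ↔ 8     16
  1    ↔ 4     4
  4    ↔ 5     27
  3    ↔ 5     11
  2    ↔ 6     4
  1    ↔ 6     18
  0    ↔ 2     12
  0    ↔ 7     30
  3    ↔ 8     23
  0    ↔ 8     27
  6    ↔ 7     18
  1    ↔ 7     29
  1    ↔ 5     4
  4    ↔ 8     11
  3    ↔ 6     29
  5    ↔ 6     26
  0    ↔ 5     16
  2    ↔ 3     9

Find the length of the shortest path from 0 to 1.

20

Some routes from 0 to 1:
0→8→4→1: 27 + 11 + 4 = 42
0→2→6→1: 12 + 4 + 18 = 34
0→5→1: 16 + 4 = 20
0→2→3→5→1: 12 + 9 + 11 + 4 = 36
0→5→4→1: 16 + 27 + 4 = 47
0→2→6→5→1: 12 + 4 + 26 + 4 = 46
Shortest: 20.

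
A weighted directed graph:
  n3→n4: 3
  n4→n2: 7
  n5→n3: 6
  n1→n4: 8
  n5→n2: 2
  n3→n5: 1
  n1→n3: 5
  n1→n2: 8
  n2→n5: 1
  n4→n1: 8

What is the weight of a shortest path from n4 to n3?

13

Paths from n4 to n3:
n4-n1-n2-n5-n3: 8 + 8 + 1 + 6 = 23
n4-n2-n5-n3: 7 + 1 + 6 = 14
n4-n1-n3: 8 + 5 = 13
Best route has total 13.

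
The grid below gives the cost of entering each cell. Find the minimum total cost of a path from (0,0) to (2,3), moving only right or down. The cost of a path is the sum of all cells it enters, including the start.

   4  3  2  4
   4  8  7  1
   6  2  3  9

Path [0,0] → [0,1] → [0,2] → [0,3] → [1,3] → [2,3]: 4 + 3 + 2 + 4 + 1 + 9 = 23.

23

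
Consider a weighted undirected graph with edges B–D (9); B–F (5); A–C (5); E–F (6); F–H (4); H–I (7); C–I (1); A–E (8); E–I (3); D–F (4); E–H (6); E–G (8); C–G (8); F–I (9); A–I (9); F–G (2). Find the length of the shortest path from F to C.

10

Checking several routes:
F-I-C: 9 + 1 = 10
F-G-C: 2 + 8 = 10
F-E-I-C: 6 + 3 + 1 = 10
Best route has total 10.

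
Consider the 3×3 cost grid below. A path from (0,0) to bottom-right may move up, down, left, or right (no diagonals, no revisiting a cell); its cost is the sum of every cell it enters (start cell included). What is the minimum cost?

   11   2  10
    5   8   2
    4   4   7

One optimal route is (0,0) -> (0,1) -> (1,1) -> (1,2) -> (2,2).
Its cost is 11 + 2 + 8 + 2 + 7 = 30.

30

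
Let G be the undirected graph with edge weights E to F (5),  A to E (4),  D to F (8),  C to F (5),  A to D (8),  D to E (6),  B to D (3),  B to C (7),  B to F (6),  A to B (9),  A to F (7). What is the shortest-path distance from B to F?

Comparing a few candidate routes:
B - A - F: 9 + 7 = 16
B - F: 6
B - D - F: 3 + 8 = 11
B - C - F: 7 + 5 = 12
B - D - E - F: 3 + 6 + 5 = 14
The minimum is 6.

6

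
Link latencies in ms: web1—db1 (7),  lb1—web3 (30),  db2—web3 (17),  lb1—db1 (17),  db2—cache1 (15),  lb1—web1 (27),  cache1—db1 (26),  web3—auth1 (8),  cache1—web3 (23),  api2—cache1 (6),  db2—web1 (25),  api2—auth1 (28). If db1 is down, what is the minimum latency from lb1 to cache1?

A few of the lb1→cache1 routes:
lb1 -> web1 -> db2 -> cache1: 27 + 25 + 15 = 67
lb1 -> web3 -> auth1 -> api2 -> cache1: 30 + 8 + 28 + 6 = 72
lb1 -> web3 -> cache1: 30 + 23 = 53
lb1 -> web3 -> db2 -> cache1: 30 + 17 + 15 = 62
Shortest: 53 ms.

53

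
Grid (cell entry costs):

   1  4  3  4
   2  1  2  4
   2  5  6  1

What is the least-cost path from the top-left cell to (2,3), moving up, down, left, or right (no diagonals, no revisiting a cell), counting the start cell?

Best path: [0,0] [1,0] [1,1] [1,2] [1,3] [2,3]
Cost: 1 + 2 + 1 + 2 + 4 + 1 = 11

11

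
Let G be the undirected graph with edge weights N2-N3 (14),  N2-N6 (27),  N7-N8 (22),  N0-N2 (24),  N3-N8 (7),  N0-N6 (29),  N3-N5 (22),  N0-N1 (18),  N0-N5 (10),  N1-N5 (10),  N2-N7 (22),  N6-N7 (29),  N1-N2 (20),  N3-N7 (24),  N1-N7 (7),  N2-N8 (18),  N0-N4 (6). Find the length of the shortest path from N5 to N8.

A few of the N5→N8 routes:
N5→N1→N2→N8: 10 + 20 + 18 = 48
N5→N3→N8: 22 + 7 = 29
N5→N1→N2→N3→N8: 10 + 20 + 14 + 7 = 51
N5→N1→N7→N8: 10 + 7 + 22 = 39
N5→N1→N7→N3→N8: 10 + 7 + 24 + 7 = 48
Best route has total 29.

29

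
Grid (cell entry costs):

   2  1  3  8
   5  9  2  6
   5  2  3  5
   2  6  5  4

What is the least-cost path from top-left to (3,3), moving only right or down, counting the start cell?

Take r0c0→r0c1→r0c2→r1c2→r2c2→r2c3→r3c3 for a total of 2 + 1 + 3 + 2 + 3 + 5 + 4 = 20.
For comparison, the top-then-right route costs 29.

20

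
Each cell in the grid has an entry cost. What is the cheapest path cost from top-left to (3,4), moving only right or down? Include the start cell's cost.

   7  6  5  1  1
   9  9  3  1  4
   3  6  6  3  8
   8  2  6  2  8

33

Take (0,0) -> (0,1) -> (0,2) -> (0,3) -> (1,3) -> (2,3) -> (3,3) -> (3,4) for a total of 7 + 6 + 5 + 1 + 1 + 3 + 2 + 8 = 33.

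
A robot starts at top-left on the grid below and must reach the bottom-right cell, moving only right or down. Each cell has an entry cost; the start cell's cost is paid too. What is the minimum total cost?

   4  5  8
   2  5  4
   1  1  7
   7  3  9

Best path: r0c0 → r1c0 → r2c0 → r2c1 → r3c1 → r3c2
Cost: 4 + 2 + 1 + 1 + 3 + 9 = 20
(Top row then right column would cost 37.)

20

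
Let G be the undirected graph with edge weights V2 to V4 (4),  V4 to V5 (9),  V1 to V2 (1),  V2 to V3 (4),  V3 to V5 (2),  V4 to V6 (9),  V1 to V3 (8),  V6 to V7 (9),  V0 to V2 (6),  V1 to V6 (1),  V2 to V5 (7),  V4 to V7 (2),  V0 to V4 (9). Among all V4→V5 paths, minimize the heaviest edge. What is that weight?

4

Some routes from V4 to V5:
V4 - V2 - V3 - V5: max(4, 4, 2) = 4
V4 - V2 - V1 - V3 - V5: max(4, 1, 8, 2) = 8
V4 - V2 - V5: max(4, 7) = 7
The minimum achievable maximum is 4.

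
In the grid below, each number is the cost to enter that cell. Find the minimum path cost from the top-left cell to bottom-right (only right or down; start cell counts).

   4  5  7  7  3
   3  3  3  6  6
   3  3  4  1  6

24

Path (0,0)→(1,0)→(1,1)→(1,2)→(2,2)→(2,3)→(2,4): 4 + 3 + 3 + 3 + 4 + 1 + 6 = 24.
(Top row then right column would cost 38.)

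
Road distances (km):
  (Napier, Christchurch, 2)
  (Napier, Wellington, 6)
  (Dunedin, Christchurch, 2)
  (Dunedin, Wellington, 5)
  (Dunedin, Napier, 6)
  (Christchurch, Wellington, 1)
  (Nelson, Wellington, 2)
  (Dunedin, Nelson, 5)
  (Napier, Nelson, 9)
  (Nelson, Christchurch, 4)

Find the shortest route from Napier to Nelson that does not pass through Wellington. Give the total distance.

Comparing a few candidate routes:
Napier -> Christchurch -> Nelson: 2 + 4 = 6
Napier -> Nelson: 9
Napier -> Christchurch -> Dunedin -> Nelson: 2 + 2 + 5 = 9
The minimum is 6 km.

6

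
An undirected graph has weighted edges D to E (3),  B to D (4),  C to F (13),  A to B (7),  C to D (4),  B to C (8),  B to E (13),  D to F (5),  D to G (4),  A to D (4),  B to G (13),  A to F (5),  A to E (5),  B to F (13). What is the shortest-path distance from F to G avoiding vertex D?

Comparing a few candidate routes:
F - A - B - G: 5 + 7 + 13 = 25
F - B - G: 13 + 13 = 26
F - C - B - G: 13 + 8 + 13 = 34
The minimum is 25.

25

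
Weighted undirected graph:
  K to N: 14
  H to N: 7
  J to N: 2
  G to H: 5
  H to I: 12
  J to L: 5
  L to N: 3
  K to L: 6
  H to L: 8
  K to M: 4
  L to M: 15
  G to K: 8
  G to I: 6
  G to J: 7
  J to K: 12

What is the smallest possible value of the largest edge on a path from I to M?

7

A few of the I→M routes:
I - G - H - N - L - K - M: max(6, 5, 7, 3, 6, 4) = 7
I - G - H - N - J - L - K - M: max(6, 5, 7, 2, 5, 6, 4) = 7
I - G - J - N - L - K - M: max(6, 7, 2, 3, 6, 4) = 7
I - G - J - L - K - M: max(6, 7, 5, 6, 4) = 7
I - G - J - N - H - L - K - M: max(6, 7, 2, 7, 8, 6, 4) = 8
The minimum achievable maximum is 7.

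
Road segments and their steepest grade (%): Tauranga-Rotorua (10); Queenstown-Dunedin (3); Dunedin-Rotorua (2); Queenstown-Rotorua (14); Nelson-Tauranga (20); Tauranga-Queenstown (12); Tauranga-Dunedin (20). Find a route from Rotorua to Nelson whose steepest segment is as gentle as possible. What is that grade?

Candidate routes:
Rotorua → Tauranga → Nelson: max(10, 20) = 20
Rotorua → Queenstown → Tauranga → Nelson: max(14, 12, 20) = 20
Rotorua → Dunedin → Queenstown → Tauranga → Nelson: max(2, 3, 12, 20) = 20
Rotorua → Dunedin → Tauranga → Nelson: max(2, 20, 20) = 20
Rotorua → Queenstown → Dunedin → Tauranga → Nelson: max(14, 3, 20, 20) = 20
The minimum achievable maximum is 20%.

20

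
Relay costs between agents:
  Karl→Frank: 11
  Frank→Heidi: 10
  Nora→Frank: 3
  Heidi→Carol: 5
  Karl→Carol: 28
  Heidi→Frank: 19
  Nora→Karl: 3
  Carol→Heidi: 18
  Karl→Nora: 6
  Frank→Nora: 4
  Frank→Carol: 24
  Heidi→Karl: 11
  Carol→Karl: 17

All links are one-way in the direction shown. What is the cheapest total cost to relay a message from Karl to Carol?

24

Routes from Karl to Carol:
Karl→Nora→Frank→Heidi→Carol: 6 + 3 + 10 + 5 = 24
Karl→Frank→Heidi→Carol: 11 + 10 + 5 = 26
Karl→Nora→Frank→Carol: 6 + 3 + 24 = 33
Karl→Frank→Carol: 11 + 24 = 35
Karl→Carol: 28
Shortest: 24.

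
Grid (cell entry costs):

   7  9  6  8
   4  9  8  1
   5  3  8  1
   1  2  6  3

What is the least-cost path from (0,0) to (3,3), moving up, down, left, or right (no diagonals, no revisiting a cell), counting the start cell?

28

One optimal route is (0,0) → (1,0) → (2,0) → (3,0) → (3,1) → (3,2) → (3,3).
Its cost is 7 + 4 + 5 + 1 + 2 + 6 + 3 = 28.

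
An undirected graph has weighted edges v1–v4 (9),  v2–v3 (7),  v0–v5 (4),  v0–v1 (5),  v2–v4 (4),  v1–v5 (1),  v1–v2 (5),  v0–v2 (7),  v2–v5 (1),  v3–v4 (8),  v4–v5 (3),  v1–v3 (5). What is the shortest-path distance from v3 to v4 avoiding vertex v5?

Some routes from v3 to v4 avoiding v5:
v3→v4: 8
v3→v1→v0→v2→v4: 5 + 5 + 7 + 4 = 21
v3→v1→v2→v4: 5 + 5 + 4 = 14
v3→v2→v4: 7 + 4 = 11
v3→v1→v4: 5 + 9 = 14
The minimum is 8.

8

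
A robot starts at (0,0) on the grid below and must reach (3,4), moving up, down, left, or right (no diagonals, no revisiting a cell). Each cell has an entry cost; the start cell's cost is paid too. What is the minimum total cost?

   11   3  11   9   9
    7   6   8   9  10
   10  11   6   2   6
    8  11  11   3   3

42

Cheapest: r0c0→r0c1→r1c1→r1c2→r2c2→r2c3→r3c3→r3c4
  11 + 3 + 6 + 8 + 6 + 2 + 3 + 3 = 42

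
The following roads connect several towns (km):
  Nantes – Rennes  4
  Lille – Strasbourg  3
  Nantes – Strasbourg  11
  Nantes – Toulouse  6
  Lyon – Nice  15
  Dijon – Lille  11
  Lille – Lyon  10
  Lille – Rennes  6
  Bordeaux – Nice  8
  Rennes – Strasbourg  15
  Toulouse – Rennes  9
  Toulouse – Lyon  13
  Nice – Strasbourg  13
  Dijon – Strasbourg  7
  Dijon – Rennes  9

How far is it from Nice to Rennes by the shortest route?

Some routes from Nice to Rennes:
Nice-Lyon-Lille-Rennes: 15 + 10 + 6 = 31
Nice-Strasbourg-Nantes-Rennes: 13 + 11 + 4 = 28
Nice-Strasbourg-Lille-Dijon-Rennes: 13 + 3 + 11 + 9 = 36
Nice-Strasbourg-Rennes: 13 + 15 = 28
Nice-Strasbourg-Lille-Rennes: 13 + 3 + 6 = 22
Nice-Strasbourg-Dijon-Rennes: 13 + 7 + 9 = 29
Best route has total 22 km.

22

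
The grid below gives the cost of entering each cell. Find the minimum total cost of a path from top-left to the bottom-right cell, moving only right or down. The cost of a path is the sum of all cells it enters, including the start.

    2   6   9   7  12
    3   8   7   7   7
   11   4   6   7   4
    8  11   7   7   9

Best path: (0,0) → (1,0) → (1,1) → (2,1) → (2,2) → (2,3) → (2,4) → (3,4)
Cost: 2 + 3 + 8 + 4 + 6 + 7 + 4 + 9 = 43
For comparison, the top-then-right route costs 56.

43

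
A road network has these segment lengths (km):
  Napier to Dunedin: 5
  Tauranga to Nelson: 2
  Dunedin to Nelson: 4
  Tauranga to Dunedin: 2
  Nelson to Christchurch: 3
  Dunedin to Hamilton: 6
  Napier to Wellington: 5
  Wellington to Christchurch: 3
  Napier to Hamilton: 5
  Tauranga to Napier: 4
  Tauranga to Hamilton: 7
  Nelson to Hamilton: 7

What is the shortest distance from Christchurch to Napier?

8

Checking several routes:
Christchurch -> Nelson -> Tauranga -> Napier: 3 + 2 + 4 = 9
Christchurch -> Wellington -> Napier: 3 + 5 = 8
Christchurch -> Nelson -> Dunedin -> Napier: 3 + 4 + 5 = 12
Christchurch -> Nelson -> Tauranga -> Dunedin -> Napier: 3 + 2 + 2 + 5 = 12
The minimum is 8 km.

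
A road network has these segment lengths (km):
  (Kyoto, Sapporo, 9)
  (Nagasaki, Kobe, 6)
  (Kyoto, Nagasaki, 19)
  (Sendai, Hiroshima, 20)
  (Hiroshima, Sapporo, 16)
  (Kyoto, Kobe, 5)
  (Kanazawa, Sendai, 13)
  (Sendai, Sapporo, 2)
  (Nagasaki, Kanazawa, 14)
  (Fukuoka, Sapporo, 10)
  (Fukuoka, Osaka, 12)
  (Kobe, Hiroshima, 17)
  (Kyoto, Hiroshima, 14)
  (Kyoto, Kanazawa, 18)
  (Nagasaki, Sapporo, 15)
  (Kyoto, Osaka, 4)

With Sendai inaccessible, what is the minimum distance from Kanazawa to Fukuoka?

34

A few of the Kanazawa→Fukuoka routes:
Kanazawa - Kyoto - Sapporo - Fukuoka: 18 + 9 + 10 = 37
Kanazawa - Nagasaki - Sapporo - Fukuoka: 14 + 15 + 10 = 39
Kanazawa - Kyoto - Osaka - Fukuoka: 18 + 4 + 12 = 34
The minimum is 34 km.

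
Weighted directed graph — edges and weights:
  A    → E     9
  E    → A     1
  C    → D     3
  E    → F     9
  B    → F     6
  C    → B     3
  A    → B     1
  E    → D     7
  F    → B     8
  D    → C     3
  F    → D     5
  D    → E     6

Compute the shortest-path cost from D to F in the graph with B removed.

15

Candidate routes:
D→E→F: 6 + 9 = 15
The minimum is 15.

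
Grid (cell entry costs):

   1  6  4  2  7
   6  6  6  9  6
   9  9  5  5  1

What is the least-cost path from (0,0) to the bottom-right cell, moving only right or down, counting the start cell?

27

Best path: r0c0 → r0c1 → r0c2 → r0c3 → r0c4 → r1c4 → r2c4
Cost: 1 + 6 + 4 + 2 + 7 + 6 + 1 = 27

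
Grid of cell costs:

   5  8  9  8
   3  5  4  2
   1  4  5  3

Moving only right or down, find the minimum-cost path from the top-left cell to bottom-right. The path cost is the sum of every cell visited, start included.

Take r0c0 -> r1c0 -> r2c0 -> r2c1 -> r2c2 -> r2c3 for a total of 5 + 3 + 1 + 4 + 5 + 3 = 21.

21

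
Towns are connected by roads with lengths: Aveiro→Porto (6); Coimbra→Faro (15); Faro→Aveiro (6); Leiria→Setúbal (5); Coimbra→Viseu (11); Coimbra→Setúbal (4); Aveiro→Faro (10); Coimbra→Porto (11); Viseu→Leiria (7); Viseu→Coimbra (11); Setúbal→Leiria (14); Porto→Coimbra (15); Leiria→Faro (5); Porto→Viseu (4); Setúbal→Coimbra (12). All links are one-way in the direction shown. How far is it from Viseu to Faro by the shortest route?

12

Checking several routes:
Viseu -> Coimbra -> Setúbal -> Leiria -> Faro: 11 + 4 + 14 + 5 = 34
Viseu -> Coimbra -> Faro: 11 + 15 = 26
Viseu -> Leiria -> Faro: 7 + 5 = 12
Shortest: 12.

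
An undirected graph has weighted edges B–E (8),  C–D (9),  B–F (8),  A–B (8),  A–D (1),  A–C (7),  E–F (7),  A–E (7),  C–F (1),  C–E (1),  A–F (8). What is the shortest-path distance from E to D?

8

Checking several routes:
E → F → A → D: 7 + 8 + 1 = 16
E → C → D: 1 + 9 = 10
E → C → F → A → D: 1 + 1 + 8 + 1 = 11
E → C → A → D: 1 + 7 + 1 = 9
E → F → C → A → D: 7 + 1 + 7 + 1 = 16
E → A → D: 7 + 1 = 8
Shortest: 8.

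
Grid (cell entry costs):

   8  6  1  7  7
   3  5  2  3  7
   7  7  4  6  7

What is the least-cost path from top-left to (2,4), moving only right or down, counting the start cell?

Take [0,0] -> [0,1] -> [0,2] -> [1,2] -> [1,3] -> [2,3] -> [2,4] for a total of 8 + 6 + 1 + 2 + 3 + 6 + 7 = 33.

33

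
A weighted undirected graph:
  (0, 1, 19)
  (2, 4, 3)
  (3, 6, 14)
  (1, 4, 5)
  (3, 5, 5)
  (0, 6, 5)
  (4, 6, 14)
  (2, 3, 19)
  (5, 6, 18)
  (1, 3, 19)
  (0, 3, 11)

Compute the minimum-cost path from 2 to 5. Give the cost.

24

Some routes from 2 to 5:
2 -> 4 -> 6 -> 0 -> 3 -> 5: 3 + 14 + 5 + 11 + 5 = 38
2 -> 4 -> 6 -> 5: 3 + 14 + 18 = 35
2 -> 4 -> 1 -> 3 -> 5: 3 + 5 + 19 + 5 = 32
2 -> 4 -> 6 -> 3 -> 5: 3 + 14 + 14 + 5 = 36
2 -> 3 -> 5: 19 + 5 = 24
Best route has total 24.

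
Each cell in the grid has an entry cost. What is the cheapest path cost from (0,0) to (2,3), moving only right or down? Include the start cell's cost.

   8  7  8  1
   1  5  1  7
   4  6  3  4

22

Cheapest: [0,0]→[1,0]→[1,1]→[1,2]→[2,2]→[2,3]
  8 + 1 + 5 + 1 + 3 + 4 = 22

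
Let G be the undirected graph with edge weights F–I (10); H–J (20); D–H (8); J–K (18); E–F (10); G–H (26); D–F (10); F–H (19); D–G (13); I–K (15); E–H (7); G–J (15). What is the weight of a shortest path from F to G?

23

A few of the F→G routes:
F-D-H-G: 10 + 8 + 26 = 44
F-H-D-G: 19 + 8 + 13 = 40
F-E-H-G: 10 + 7 + 26 = 43
F-H-G: 19 + 26 = 45
F-E-H-D-G: 10 + 7 + 8 + 13 = 38
F-D-G: 10 + 13 = 23
The minimum is 23.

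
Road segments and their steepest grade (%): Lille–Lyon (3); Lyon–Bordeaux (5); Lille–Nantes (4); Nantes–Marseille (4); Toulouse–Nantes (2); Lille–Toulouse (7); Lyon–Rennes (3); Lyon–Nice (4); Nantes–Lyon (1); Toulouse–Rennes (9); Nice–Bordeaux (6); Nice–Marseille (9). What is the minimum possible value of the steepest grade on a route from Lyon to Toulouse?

2

Comparing a few candidate routes:
Lyon - Nantes - Toulouse: max(1, 2) = 2
Lyon - Rennes - Toulouse: max(3, 9) = 9
Lyon - Lille - Toulouse: max(3, 7) = 7
Lyon - Lille - Nantes - Toulouse: max(3, 4, 2) = 4
Lyon - Nantes - Lille - Toulouse: max(1, 4, 7) = 7
The minimum achievable maximum is 2%.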